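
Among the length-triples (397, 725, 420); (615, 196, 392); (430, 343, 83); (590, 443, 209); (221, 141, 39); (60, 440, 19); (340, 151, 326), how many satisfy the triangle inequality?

(397,420,725): 397+420 > 725 → valid
(196,392,615): 196+392 ≤ 615 → not valid
(83,343,430): 83+343 ≤ 430 → not valid
(209,443,590): 209+443 > 590 → valid
(39,141,221): 39+141 ≤ 221 → not valid
(19,60,440): 19+60 ≤ 440 → not valid
(151,326,340): 151+326 > 340 → valid
3 of the 7 triples form a triangle.

3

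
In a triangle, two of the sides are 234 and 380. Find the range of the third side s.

146 < s < 614

By the triangle inequality, s must be less than 234 + 380 = 614 and greater than |234 − 380| = 146.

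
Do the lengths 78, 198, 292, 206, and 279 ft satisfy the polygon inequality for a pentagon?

A pentagon exists iff every side is shorter than the sum of the others — equivalently, the longest side is less than the sum of the rest.
Longest side 292 < 761 (sum of the remaining 4), so yes.

Yes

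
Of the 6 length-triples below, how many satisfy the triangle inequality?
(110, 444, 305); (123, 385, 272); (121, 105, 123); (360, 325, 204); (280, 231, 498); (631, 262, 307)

4

(110,305,444): 110+305 ≤ 444 → not valid
(123,272,385): 123+272 > 385 → valid
(105,121,123): 105+121 > 123 → valid
(204,325,360): 204+325 > 360 → valid
(231,280,498): 231+280 > 498 → valid
(262,307,631): 262+307 ≤ 631 → not valid
4 of the 6 triples form a triangle.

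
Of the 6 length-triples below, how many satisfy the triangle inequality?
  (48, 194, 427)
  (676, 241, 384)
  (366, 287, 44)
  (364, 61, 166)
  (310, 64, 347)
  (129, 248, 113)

1

(48,194,427): 48+194 ≤ 427 → not valid
(241,384,676): 241+384 ≤ 676 → not valid
(44,287,366): 44+287 ≤ 366 → not valid
(61,166,364): 61+166 ≤ 364 → not valid
(64,310,347): 64+310 > 347 → valid
(113,129,248): 113+129 ≤ 248 → not valid
1 of the 6 triples forms a triangle.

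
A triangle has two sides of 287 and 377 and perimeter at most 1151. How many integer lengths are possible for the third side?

Triangle inequality: 90 < x < 664. Perimeter ≤ 1151 gives x ≤ 1151 − 287 − 377 = 487.
So 90 < x ≤ 487; integers 91 through 487: 397 values.

397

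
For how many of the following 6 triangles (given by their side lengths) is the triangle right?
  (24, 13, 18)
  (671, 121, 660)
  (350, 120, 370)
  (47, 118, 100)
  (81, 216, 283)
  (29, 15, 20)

2

(24,13,18): 13²+18² = 493 < 576 = 24² → obtuse
(671,121,660): 121²+660² = 450241 = 671² → right
(350,120,370): 120²+350² = 136900 = 370² → right
(47,118,100): 47²+100² = 12209 < 13924 = 118² → obtuse
(81,216,283): 81²+216² = 53217 < 80089 = 283² → obtuse
(29,15,20): 15²+20² = 625 < 841 = 29² → obtuse
2 of the 6 are right.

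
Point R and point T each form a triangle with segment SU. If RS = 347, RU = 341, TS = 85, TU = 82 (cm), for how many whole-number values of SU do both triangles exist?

From triangle RSU: 6 < SU < 688.
From triangle TSU: 3 < SU < 167.
Intersection: 6 < SU < 167, so integers 7 through 166: 160 values.

160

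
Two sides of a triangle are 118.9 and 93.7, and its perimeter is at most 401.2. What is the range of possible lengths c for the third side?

25.2 < c ≤ 188.6

Triangle inequality alone gives 25.2 < c < 212.6.
The perimeter condition gives c ≤ 401.2 − 118.9 − 93.7 = 188.6.
Intersecting the two: 25.2 < c ≤ 188.6.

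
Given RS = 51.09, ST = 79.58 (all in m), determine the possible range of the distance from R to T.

28.49 ≤ RT ≤ 130.67 m

By the triangle inequality, |51.09 − 79.58| ≤ RT ≤ 51.09 + 79.58.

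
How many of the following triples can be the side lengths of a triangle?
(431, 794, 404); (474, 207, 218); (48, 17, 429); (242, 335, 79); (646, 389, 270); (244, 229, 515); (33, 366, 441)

2

(404,431,794): 404+431 > 794 → valid
(207,218,474): 207+218 ≤ 474 → not valid
(17,48,429): 17+48 ≤ 429 → not valid
(79,242,335): 79+242 ≤ 335 → not valid
(270,389,646): 270+389 > 646 → valid
(229,244,515): 229+244 ≤ 515 → not valid
(33,366,441): 33+366 ≤ 441 → not valid
2 of the 7 triples form a triangle.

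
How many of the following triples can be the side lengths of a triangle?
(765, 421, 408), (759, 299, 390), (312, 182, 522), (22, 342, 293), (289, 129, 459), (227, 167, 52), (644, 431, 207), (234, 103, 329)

2

(408,421,765): 408+421 > 765 → valid
(299,390,759): 299+390 ≤ 759 → not valid
(182,312,522): 182+312 ≤ 522 → not valid
(22,293,342): 22+293 ≤ 342 → not valid
(129,289,459): 129+289 ≤ 459 → not valid
(52,167,227): 52+167 ≤ 227 → not valid
(207,431,644): 207+431 ≤ 644 → not valid
(103,234,329): 103+234 > 329 → valid
2 of the 8 triples form a triangle.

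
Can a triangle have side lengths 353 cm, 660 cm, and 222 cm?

No

The longest side is 660, but the other two sum to only 575.
575 < 660, so the triangle inequality fails.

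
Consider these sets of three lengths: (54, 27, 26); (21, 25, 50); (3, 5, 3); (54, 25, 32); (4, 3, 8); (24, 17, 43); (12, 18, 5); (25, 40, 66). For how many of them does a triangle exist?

(26,27,54): 26+27 ≤ 54 → not valid
(21,25,50): 21+25 ≤ 50 → not valid
(3,3,5): 3+3 > 5 → valid
(25,32,54): 25+32 > 54 → valid
(3,4,8): 3+4 ≤ 8 → not valid
(17,24,43): 17+24 ≤ 43 → not valid
(5,12,18): 5+12 ≤ 18 → not valid
(25,40,66): 25+40 ≤ 66 → not valid
2 of the 8 triples form a triangle.

2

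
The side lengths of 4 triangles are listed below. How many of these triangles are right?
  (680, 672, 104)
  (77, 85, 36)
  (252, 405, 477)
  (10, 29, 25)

3

(680,672,104): 104²+672² = 462400 = 680² → right
(77,85,36): 36²+77² = 7225 = 85² → right
(252,405,477): 252²+405² = 227529 = 477² → right
(10,29,25): 10²+25² = 725 < 841 = 29² → obtuse
3 of the 4 are right.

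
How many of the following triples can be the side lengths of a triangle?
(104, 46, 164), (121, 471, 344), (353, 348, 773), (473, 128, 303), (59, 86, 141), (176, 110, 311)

(46,104,164): 46+104 ≤ 164 → not valid
(121,344,471): 121+344 ≤ 471 → not valid
(348,353,773): 348+353 ≤ 773 → not valid
(128,303,473): 128+303 ≤ 473 → not valid
(59,86,141): 59+86 > 141 → valid
(110,176,311): 110+176 ≤ 311 → not valid
1 of the 6 triples forms a triangle.

1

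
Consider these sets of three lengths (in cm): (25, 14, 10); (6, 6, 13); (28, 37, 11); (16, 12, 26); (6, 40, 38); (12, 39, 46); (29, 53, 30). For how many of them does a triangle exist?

(10,14,25): 10+14 ≤ 25 → not valid
(6,6,13): 6+6 ≤ 13 → not valid
(11,28,37): 11+28 > 37 → valid
(12,16,26): 12+16 > 26 → valid
(6,38,40): 6+38 > 40 → valid
(12,39,46): 12+39 > 46 → valid
(29,30,53): 29+30 > 53 → valid
5 of the 7 triples form a triangle.

5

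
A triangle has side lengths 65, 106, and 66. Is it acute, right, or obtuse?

obtuse

Compare the square of the longest side to the sum of squares of the other two: 65² + 66² = 8581 < 11236 = 106².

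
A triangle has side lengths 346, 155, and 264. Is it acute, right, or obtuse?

Compare the square of the longest side to the sum of squares of the other two: 155² + 264² = 93721 < 119716 = 346².

obtuse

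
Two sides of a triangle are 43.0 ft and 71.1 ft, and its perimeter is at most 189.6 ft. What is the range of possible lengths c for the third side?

28.1 < c ≤ 75.5 ft

Triangle inequality alone gives 28.1 < c < 114.1.
The perimeter condition gives c ≤ 189.6 − 43.0 − 71.1 = 75.5.
Intersecting the two: 28.1 < c ≤ 75.5.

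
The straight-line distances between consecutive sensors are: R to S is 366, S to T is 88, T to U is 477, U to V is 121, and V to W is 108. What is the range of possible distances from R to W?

The maximum is all hops collinear in one direction: 366 + 88 + 477 + 121 + 108 = 1160.
The longest hop is 477; the others sum to 683. Since 477 ≤ 683, the path can fold back on itself completely, so the minimum distance is 0.

0 ≤ RW ≤ 1160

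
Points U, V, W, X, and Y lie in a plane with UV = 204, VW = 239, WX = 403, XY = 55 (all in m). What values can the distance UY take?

The maximum is all hops collinear in one direction: 204 + 239 + 403 + 55 = 901.
The longest hop is 403; the others sum to 498. Since 403 ≤ 498, the path can fold back on itself completely, so the minimum distance is 0.

0 ≤ UY ≤ 901 m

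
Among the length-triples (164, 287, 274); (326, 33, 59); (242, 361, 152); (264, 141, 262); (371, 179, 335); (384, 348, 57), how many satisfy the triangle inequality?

(164,274,287): 164+274 > 287 → valid
(33,59,326): 33+59 ≤ 326 → not valid
(152,242,361): 152+242 > 361 → valid
(141,262,264): 141+262 > 264 → valid
(179,335,371): 179+335 > 371 → valid
(57,348,384): 57+348 > 384 → valid
5 of the 6 triples form a triangle.

5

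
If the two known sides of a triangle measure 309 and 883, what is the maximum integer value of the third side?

The third side must be strictly less than 309 + 883 = 1192.
The largest integer below 1192 is 1191.

1191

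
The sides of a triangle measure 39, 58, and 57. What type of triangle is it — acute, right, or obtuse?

acute

Compare the square of the longest side to the sum of squares of the other two: 39² + 57² = 4770 > 3364 = 58².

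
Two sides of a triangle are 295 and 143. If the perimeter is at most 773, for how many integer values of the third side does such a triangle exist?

183

Triangle inequality: 152 < x < 438. Perimeter ≤ 773 gives x ≤ 773 − 295 − 143 = 335.
So 152 < x ≤ 335; integers 153 through 335: 183 values.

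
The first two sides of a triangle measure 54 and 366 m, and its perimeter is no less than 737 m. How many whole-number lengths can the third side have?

103

Triangle inequality: 312 < x < 420. Perimeter ≥ 737 gives x ≥ 737 − 54 − 366 = 317.
So 317 ≤ x < 420; integers 317 through 419: 103 values.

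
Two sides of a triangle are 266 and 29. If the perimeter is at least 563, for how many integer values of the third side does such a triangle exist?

Triangle inequality: 237 < x < 295. Perimeter ≥ 563 gives x ≥ 563 − 266 − 29 = 268.
So 268 ≤ x < 295; integers 268 through 294: 27 values.

27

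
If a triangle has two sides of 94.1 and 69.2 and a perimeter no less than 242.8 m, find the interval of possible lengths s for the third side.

79.5 ≤ s < 163.3 m

Triangle inequality alone gives 24.9 < s < 163.3.
The perimeter condition gives s ≥ 242.8 − 94.1 − 69.2 = 79.5.
Intersecting the two: 79.5 ≤ s < 163.3.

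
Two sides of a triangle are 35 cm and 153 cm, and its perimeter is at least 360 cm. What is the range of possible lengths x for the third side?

172 ≤ x < 188

Triangle inequality alone gives 118 < x < 188.
The perimeter condition gives x ≥ 360 − 35 − 153 = 172.
Intersecting the two: 172 ≤ x < 188.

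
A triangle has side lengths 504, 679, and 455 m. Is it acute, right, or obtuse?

Compare the square of the longest side to the sum of squares of the other two: 455² + 504² = 461041 = 679².

right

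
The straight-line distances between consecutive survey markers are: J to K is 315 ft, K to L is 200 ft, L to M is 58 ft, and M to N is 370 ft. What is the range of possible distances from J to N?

0 ≤ JN ≤ 943 ft

The maximum is all hops collinear in one direction: 315 + 200 + 58 + 370 = 943.
The longest hop is 370; the others sum to 573. Since 370 ≤ 573, the path can fold back on itself completely, so the minimum distance is 0.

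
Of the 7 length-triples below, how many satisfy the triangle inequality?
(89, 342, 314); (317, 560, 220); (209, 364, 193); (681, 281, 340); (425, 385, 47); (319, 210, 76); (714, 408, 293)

(89,314,342): 89+314 > 342 → valid
(220,317,560): 220+317 ≤ 560 → not valid
(193,209,364): 193+209 > 364 → valid
(281,340,681): 281+340 ≤ 681 → not valid
(47,385,425): 47+385 > 425 → valid
(76,210,319): 76+210 ≤ 319 → not valid
(293,408,714): 293+408 ≤ 714 → not valid
3 of the 7 triples form a triangle.

3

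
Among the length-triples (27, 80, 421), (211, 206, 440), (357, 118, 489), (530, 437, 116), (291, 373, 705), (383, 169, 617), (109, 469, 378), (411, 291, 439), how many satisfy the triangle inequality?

3

(27,80,421): 27+80 ≤ 421 → not valid
(206,211,440): 206+211 ≤ 440 → not valid
(118,357,489): 118+357 ≤ 489 → not valid
(116,437,530): 116+437 > 530 → valid
(291,373,705): 291+373 ≤ 705 → not valid
(169,383,617): 169+383 ≤ 617 → not valid
(109,378,469): 109+378 > 469 → valid
(291,411,439): 291+411 > 439 → valid
3 of the 8 triples form a triangle.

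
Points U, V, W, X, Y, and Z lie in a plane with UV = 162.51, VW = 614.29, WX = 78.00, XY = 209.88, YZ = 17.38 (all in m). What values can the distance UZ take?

146.52 ≤ UZ ≤ 1082.06 m

The maximum is all hops collinear in one direction: 162.51 + 614.29 + 78.00 + 209.88 + 17.38 = 1082.06.
The longest hop is 614.29; the others sum to 467.77. Folding the others back against it leaves at least 614.29 − 467.77 = 146.52.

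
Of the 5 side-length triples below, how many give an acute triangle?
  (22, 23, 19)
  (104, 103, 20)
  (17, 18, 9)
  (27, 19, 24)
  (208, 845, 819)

4

(22,23,19): 19²+22² = 845 > 529 = 23² → acute
(104,103,20): 20²+103² = 11009 > 10816 = 104² → acute
(17,18,9): 9²+17² = 370 > 324 = 18² → acute
(27,19,24): 19²+24² = 937 > 729 = 27² → acute
(208,845,819): 208²+819² = 714025 = 845² → right
4 of the 5 are acute.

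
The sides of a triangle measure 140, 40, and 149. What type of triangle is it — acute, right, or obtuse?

Compare the square of the longest side to the sum of squares of the other two: 40² + 140² = 21200 < 22201 = 149².

obtuse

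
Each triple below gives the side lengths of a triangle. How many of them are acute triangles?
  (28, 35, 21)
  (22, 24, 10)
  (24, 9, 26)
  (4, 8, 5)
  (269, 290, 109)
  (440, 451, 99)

2

(28,35,21): 21²+28² = 1225 = 35² → right
(22,24,10): 10²+22² = 584 > 576 = 24² → acute
(24,9,26): 9²+24² = 657 < 676 = 26² → obtuse
(4,8,5): 4²+5² = 41 < 64 = 8² → obtuse
(269,290,109): 109²+269² = 84242 > 84100 = 290² → acute
(440,451,99): 99²+440² = 203401 = 451² → right
2 of the 6 are acute.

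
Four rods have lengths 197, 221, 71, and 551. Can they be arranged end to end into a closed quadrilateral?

For a quadrilateral, each side must be shorter than the sum of the others.
Here the longest side is 551, but the remaining 3 sides sum to only 489.

No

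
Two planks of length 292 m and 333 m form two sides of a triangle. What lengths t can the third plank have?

41 < t < 625 (m)

By the triangle inequality, t must be less than 292 + 333 = 625 and greater than |292 − 333| = 41.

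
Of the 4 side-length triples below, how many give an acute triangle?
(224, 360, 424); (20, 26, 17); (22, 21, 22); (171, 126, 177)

3

(224,360,424): 224²+360² = 179776 = 424² → right
(20,26,17): 17²+20² = 689 > 676 = 26² → acute
(22,21,22): 21²+22² = 925 > 484 = 22² → acute
(171,126,177): 126²+171² = 45117 > 31329 = 177² → acute
3 of the 4 are acute.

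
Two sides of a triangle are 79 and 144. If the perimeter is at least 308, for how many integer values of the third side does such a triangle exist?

Triangle inequality: 65 < x < 223. Perimeter ≥ 308 gives x ≥ 308 − 79 − 144 = 85.
So 85 ≤ x < 223; integers 85 through 222: 138 values.

138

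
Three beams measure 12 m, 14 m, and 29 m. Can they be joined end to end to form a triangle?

No

The longest side is 29, but the other two sum to only 26.
26 < 29, so the triangle inequality fails.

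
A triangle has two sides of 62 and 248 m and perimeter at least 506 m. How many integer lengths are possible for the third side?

114

Triangle inequality: 186 < x < 310. Perimeter ≥ 506 gives x ≥ 506 − 62 − 248 = 196.
So 196 ≤ x < 310; integers 196 through 309: 114 values.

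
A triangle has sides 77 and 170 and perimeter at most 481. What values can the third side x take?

93 < x ≤ 234

Triangle inequality alone gives 93 < x < 247.
The perimeter condition gives x ≤ 481 − 77 − 170 = 234.
Intersecting the two: 93 < x ≤ 234.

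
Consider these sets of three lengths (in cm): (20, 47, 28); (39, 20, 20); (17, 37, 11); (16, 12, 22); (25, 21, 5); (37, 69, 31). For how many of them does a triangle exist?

(20,28,47): 20+28 > 47 → valid
(20,20,39): 20+20 > 39 → valid
(11,17,37): 11+17 ≤ 37 → not valid
(12,16,22): 12+16 > 22 → valid
(5,21,25): 5+21 > 25 → valid
(31,37,69): 31+37 ≤ 69 → not valid
4 of the 6 triples form a triangle.

4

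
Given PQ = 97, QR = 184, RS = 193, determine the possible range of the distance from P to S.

The maximum is all hops collinear in one direction: 97 + 184 + 193 = 474.
The longest hop is 193; the others sum to 281. Since 193 ≤ 281, the path can fold back on itself completely, so the minimum distance is 0.

0 ≤ PS ≤ 474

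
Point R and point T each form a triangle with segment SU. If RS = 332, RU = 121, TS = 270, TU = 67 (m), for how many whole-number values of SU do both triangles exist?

From triangle RSU: 211 < SU < 453.
From triangle TSU: 203 < SU < 337.
Intersection: 211 < SU < 337, so integers 212 through 336: 125 values.

125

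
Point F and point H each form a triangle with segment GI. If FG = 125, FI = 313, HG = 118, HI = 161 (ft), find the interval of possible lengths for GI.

188 < GI < 279

From triangle FGI: |125 − 313| < GI < 125 + 313, i.e. 188 < GI < 438.
From triangle HGI: 43 < GI < 279.
Both must hold, so GI lies in the intersection.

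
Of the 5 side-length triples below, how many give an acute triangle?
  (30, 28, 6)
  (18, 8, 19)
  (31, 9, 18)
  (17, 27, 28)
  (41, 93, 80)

2

(30,28,6): 6²+28² = 820 < 900 = 30² → obtuse
(18,8,19): 8²+18² = 388 > 361 = 19² → acute
(31,9,18): 9+18 ≤ 31, not a triangle
(17,27,28): 17²+27² = 1018 > 784 = 28² → acute
(41,93,80): 41²+80² = 8081 < 8649 = 93² → obtuse
2 of the 5 are acute.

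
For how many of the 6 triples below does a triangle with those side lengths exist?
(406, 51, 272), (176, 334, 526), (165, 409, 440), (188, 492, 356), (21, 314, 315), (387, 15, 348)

(51,272,406): 51+272 ≤ 406 → not valid
(176,334,526): 176+334 ≤ 526 → not valid
(165,409,440): 165+409 > 440 → valid
(188,356,492): 188+356 > 492 → valid
(21,314,315): 21+314 > 315 → valid
(15,348,387): 15+348 ≤ 387 → not valid
3 of the 6 triples form a triangle.

3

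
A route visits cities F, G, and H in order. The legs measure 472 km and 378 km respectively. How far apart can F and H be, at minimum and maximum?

94 ≤ FH ≤ 850 km

By the triangle inequality, |472 − 378| ≤ FH ≤ 472 + 378.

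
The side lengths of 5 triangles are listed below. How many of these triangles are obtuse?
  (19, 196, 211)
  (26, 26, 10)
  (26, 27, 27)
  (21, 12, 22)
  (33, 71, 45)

(19,196,211): 19²+196² = 38777 < 44521 = 211² → obtuse
(26,26,10): 10²+26² = 776 > 676 = 26² → acute
(26,27,27): 26²+27² = 1405 > 729 = 27² → acute
(21,12,22): 12²+21² = 585 > 484 = 22² → acute
(33,71,45): 33²+45² = 3114 < 5041 = 71² → obtuse
2 of the 5 are obtuse.

2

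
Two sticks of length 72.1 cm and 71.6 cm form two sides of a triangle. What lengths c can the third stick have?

0.5 < c < 143.7 (cm)

By the triangle inequality, c must be less than 72.1 + 71.6 = 143.7 and greater than |72.1 − 71.6| = 0.5.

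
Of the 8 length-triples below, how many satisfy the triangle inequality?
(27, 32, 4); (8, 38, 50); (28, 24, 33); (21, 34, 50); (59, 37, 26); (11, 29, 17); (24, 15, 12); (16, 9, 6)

4

(4,27,32): 4+27 ≤ 32 → not valid
(8,38,50): 8+38 ≤ 50 → not valid
(24,28,33): 24+28 > 33 → valid
(21,34,50): 21+34 > 50 → valid
(26,37,59): 26+37 > 59 → valid
(11,17,29): 11+17 ≤ 29 → not valid
(12,15,24): 12+15 > 24 → valid
(6,9,16): 6+9 ≤ 16 → not valid
4 of the 8 triples form a triangle.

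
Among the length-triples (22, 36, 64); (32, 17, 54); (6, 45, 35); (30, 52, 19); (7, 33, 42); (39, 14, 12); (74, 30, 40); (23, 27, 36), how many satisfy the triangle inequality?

(22,36,64): 22+36 ≤ 64 → not valid
(17,32,54): 17+32 ≤ 54 → not valid
(6,35,45): 6+35 ≤ 45 → not valid
(19,30,52): 19+30 ≤ 52 → not valid
(7,33,42): 7+33 ≤ 42 → not valid
(12,14,39): 12+14 ≤ 39 → not valid
(30,40,74): 30+40 ≤ 74 → not valid
(23,27,36): 23+27 > 36 → valid
1 of the 8 triples forms a triangle.

1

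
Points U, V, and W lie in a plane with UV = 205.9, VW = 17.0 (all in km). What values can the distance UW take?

188.9 ≤ UW ≤ 222.9 km

By the triangle inequality, |205.9 − 17.0| ≤ UW ≤ 205.9 + 17.0.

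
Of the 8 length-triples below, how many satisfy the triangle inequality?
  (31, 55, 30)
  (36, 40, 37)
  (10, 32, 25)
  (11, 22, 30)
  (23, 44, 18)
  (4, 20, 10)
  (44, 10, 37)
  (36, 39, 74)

(30,31,55): 30+31 > 55 → valid
(36,37,40): 36+37 > 40 → valid
(10,25,32): 10+25 > 32 → valid
(11,22,30): 11+22 > 30 → valid
(18,23,44): 18+23 ≤ 44 → not valid
(4,10,20): 4+10 ≤ 20 → not valid
(10,37,44): 10+37 > 44 → valid
(36,39,74): 36+39 > 74 → valid
6 of the 8 triples form a triangle.

6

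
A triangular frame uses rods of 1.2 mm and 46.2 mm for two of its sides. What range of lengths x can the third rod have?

By the triangle inequality, x must be less than 1.2 + 46.2 = 47.4 and greater than |1.2 − 46.2| = 45.0.

45.0 < x < 47.4 (mm)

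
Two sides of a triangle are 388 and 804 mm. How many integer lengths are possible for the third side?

The third side lies in the open interval (416, 1192).
Integers from 417 to 1191 inclusive: 1191 − 417 + 1 = 775.

775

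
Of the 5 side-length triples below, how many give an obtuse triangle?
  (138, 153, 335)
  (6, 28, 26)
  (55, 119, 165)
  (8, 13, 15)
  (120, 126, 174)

2

(138,153,335): 138+153 ≤ 335, not a triangle
(6,28,26): 6²+26² = 712 < 784 = 28² → obtuse
(55,119,165): 55²+119² = 17186 < 27225 = 165² → obtuse
(8,13,15): 8²+13² = 233 > 225 = 15² → acute
(120,126,174): 120²+126² = 30276 = 174² → right
2 of the 5 are obtuse.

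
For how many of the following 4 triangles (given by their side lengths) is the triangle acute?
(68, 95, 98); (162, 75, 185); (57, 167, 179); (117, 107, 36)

1

(68,95,98): 68²+95² = 13649 > 9604 = 98² → acute
(162,75,185): 75²+162² = 31869 < 34225 = 185² → obtuse
(57,167,179): 57²+167² = 31138 < 32041 = 179² → obtuse
(117,107,36): 36²+107² = 12745 < 13689 = 117² → obtuse
1 of the 4 is acute.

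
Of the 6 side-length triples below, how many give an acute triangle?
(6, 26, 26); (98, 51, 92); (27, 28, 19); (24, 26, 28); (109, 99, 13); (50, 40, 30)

(6,26,26): 6²+26² = 712 > 676 = 26² → acute
(98,51,92): 51²+92² = 11065 > 9604 = 98² → acute
(27,28,19): 19²+27² = 1090 > 784 = 28² → acute
(24,26,28): 24²+26² = 1252 > 784 = 28² → acute
(109,99,13): 13²+99² = 9970 < 11881 = 109² → obtuse
(50,40,30): 30²+40² = 2500 = 50² → right
4 of the 6 are acute.

4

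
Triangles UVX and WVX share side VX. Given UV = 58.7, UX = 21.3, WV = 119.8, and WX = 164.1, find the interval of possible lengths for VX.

44.3 < VX < 80.0

From triangle UVX: |58.7 − 21.3| < VX < 58.7 + 21.3, i.e. 37.4 < VX < 80.0.
From triangle WVX: 44.3 < VX < 283.9.
Both must hold, so VX lies in the intersection.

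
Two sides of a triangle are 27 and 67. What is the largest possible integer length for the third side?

The third side must be strictly less than 27 + 67 = 94.
The largest integer below 94 is 93.

93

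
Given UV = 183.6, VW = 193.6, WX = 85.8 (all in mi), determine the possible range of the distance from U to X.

0 ≤ UX ≤ 463.0 mi

The maximum is all hops collinear in one direction: 183.6 + 193.6 + 85.8 = 463.0.
The longest hop is 193.6; the others sum to 269.4. Since 193.6 ≤ 269.4, the path can fold back on itself completely, so the minimum distance is 0.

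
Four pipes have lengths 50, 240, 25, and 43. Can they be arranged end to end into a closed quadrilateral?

For a quadrilateral, each side must be shorter than the sum of the others.
Here the longest side is 240, but the remaining 3 sides sum to only 118.

No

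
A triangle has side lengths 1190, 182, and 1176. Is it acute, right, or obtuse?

Compare the square of the longest side to the sum of squares of the other two: 182² + 1176² = 1416100 = 1190².

right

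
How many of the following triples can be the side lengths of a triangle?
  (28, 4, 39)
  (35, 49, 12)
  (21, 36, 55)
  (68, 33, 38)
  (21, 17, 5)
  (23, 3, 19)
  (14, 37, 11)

3

(4,28,39): 4+28 ≤ 39 → not valid
(12,35,49): 12+35 ≤ 49 → not valid
(21,36,55): 21+36 > 55 → valid
(33,38,68): 33+38 > 68 → valid
(5,17,21): 5+17 > 21 → valid
(3,19,23): 3+19 ≤ 23 → not valid
(11,14,37): 11+14 ≤ 37 → not valid
3 of the 7 triples form a triangle.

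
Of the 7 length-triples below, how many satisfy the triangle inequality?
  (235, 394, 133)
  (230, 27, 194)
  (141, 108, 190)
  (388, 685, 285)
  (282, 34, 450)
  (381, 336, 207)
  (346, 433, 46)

2

(133,235,394): 133+235 ≤ 394 → not valid
(27,194,230): 27+194 ≤ 230 → not valid
(108,141,190): 108+141 > 190 → valid
(285,388,685): 285+388 ≤ 685 → not valid
(34,282,450): 34+282 ≤ 450 → not valid
(207,336,381): 207+336 > 381 → valid
(46,346,433): 46+346 ≤ 433 → not valid
2 of the 7 triples form a triangle.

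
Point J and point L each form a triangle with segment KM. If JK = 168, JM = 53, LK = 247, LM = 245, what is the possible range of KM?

From triangle JKM: |168 − 53| < KM < 168 + 53, i.e. 115 < KM < 221.
From triangle LKM: 2 < KM < 492.
Both must hold, so KM lies in the intersection.

115 < KM < 221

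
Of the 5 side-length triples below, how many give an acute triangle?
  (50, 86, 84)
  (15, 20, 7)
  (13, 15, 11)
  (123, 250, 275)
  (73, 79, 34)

4

(50,86,84): 50²+84² = 9556 > 7396 = 86² → acute
(15,20,7): 7²+15² = 274 < 400 = 20² → obtuse
(13,15,11): 11²+13² = 290 > 225 = 15² → acute
(123,250,275): 123²+250² = 77629 > 75625 = 275² → acute
(73,79,34): 34²+73² = 6485 > 6241 = 79² → acute
4 of the 5 are acute.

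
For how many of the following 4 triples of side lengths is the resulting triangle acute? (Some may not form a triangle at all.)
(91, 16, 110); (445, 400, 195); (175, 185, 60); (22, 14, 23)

(91,16,110): 16+91 ≤ 110, not a triangle
(445,400,195): 195²+400² = 198025 = 445² → right
(175,185,60): 60²+175² = 34225 = 185² → right
(22,14,23): 14²+22² = 680 > 529 = 23² → acute
1 of the 4 is acute.

1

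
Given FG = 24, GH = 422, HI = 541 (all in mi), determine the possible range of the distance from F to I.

The maximum is all hops collinear in one direction: 24 + 422 + 541 = 987.
The longest hop is 541; the others sum to 446. Folding the others back against it leaves at least 541 − 446 = 95.

95 ≤ FI ≤ 987 mi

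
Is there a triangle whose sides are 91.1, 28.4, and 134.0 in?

The longest side is 134.0, but the other two sum to only 119.5.
119.5 < 134.0, so the triangle inequality fails.

No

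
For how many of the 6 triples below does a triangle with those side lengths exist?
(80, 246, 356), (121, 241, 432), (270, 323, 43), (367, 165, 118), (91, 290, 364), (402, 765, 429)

2

(80,246,356): 80+246 ≤ 356 → not valid
(121,241,432): 121+241 ≤ 432 → not valid
(43,270,323): 43+270 ≤ 323 → not valid
(118,165,367): 118+165 ≤ 367 → not valid
(91,290,364): 91+290 > 364 → valid
(402,429,765): 402+429 > 765 → valid
2 of the 6 triples form a triangle.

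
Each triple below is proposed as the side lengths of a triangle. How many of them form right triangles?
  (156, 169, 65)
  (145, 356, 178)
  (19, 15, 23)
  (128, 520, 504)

(156,169,65): 65²+156² = 28561 = 169² → right
(145,356,178): 145+178 ≤ 356, not a triangle
(19,15,23): 15²+19² = 586 > 529 = 23² → acute
(128,520,504): 128²+504² = 270400 = 520² → right
2 of the 4 are right.

2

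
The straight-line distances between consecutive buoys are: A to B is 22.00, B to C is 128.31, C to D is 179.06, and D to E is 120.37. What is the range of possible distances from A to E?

0 ≤ AE ≤ 449.74

The maximum is all hops collinear in one direction: 22.00 + 128.31 + 179.06 + 120.37 = 449.74.
The longest hop is 179.06; the others sum to 270.68. Since 179.06 ≤ 270.68, the path can fold back on itself completely, so the minimum distance is 0.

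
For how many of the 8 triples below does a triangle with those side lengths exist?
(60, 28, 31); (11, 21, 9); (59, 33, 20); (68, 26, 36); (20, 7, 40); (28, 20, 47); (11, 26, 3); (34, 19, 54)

(28,31,60): 28+31 ≤ 60 → not valid
(9,11,21): 9+11 ≤ 21 → not valid
(20,33,59): 20+33 ≤ 59 → not valid
(26,36,68): 26+36 ≤ 68 → not valid
(7,20,40): 7+20 ≤ 40 → not valid
(20,28,47): 20+28 > 47 → valid
(3,11,26): 3+11 ≤ 26 → not valid
(19,34,54): 19+34 ≤ 54 → not valid
1 of the 8 triples forms a triangle.

1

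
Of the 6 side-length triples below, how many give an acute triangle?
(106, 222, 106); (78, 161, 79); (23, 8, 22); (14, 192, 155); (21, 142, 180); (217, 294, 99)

(106,222,106): 106+106 ≤ 222, not a triangle
(78,161,79): 78+79 ≤ 161, not a triangle
(23,8,22): 8²+22² = 548 > 529 = 23² → acute
(14,192,155): 14+155 ≤ 192, not a triangle
(21,142,180): 21+142 ≤ 180, not a triangle
(217,294,99): 99²+217² = 56890 < 86436 = 294² → obtuse
1 of the 6 is acute.

1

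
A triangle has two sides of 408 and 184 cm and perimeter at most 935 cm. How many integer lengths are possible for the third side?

Triangle inequality: 224 < x < 592. Perimeter ≤ 935 gives x ≤ 935 − 408 − 184 = 343.
So 224 < x ≤ 343; integers 225 through 343: 119 values.

119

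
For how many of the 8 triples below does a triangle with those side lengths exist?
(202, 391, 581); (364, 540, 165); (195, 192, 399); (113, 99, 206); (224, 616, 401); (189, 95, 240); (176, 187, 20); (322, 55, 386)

(202,391,581): 202+391 > 581 → valid
(165,364,540): 165+364 ≤ 540 → not valid
(192,195,399): 192+195 ≤ 399 → not valid
(99,113,206): 99+113 > 206 → valid
(224,401,616): 224+401 > 616 → valid
(95,189,240): 95+189 > 240 → valid
(20,176,187): 20+176 > 187 → valid
(55,322,386): 55+322 ≤ 386 → not valid
5 of the 8 triples form a triangle.

5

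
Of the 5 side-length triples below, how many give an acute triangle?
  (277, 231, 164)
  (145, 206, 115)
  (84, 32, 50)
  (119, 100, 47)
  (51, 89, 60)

1

(277,231,164): 164²+231² = 80257 > 76729 = 277² → acute
(145,206,115): 115²+145² = 34250 < 42436 = 206² → obtuse
(84,32,50): 32+50 ≤ 84, not a triangle
(119,100,47): 47²+100² = 12209 < 14161 = 119² → obtuse
(51,89,60): 51²+60² = 6201 < 7921 = 89² → obtuse
1 of the 5 is acute.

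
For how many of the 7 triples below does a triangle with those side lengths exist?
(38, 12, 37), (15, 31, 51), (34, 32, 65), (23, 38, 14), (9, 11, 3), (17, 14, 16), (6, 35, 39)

(12,37,38): 12+37 > 38 → valid
(15,31,51): 15+31 ≤ 51 → not valid
(32,34,65): 32+34 > 65 → valid
(14,23,38): 14+23 ≤ 38 → not valid
(3,9,11): 3+9 > 11 → valid
(14,16,17): 14+16 > 17 → valid
(6,35,39): 6+35 > 39 → valid
5 of the 7 triples form a triangle.

5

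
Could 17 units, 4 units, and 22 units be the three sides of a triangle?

No

The longest side is 22, but the other two sum to only 21.
21 < 22, so the triangle inequality fails.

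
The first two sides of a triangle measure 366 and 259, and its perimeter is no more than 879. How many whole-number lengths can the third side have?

Triangle inequality: 107 < x < 625. Perimeter ≤ 879 gives x ≤ 879 − 366 − 259 = 254.
So 107 < x ≤ 254; integers 108 through 254: 147 values.

147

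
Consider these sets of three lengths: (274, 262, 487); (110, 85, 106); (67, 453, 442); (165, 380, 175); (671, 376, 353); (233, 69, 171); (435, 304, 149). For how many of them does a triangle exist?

6

(262,274,487): 262+274 > 487 → valid
(85,106,110): 85+106 > 110 → valid
(67,442,453): 67+442 > 453 → valid
(165,175,380): 165+175 ≤ 380 → not valid
(353,376,671): 353+376 > 671 → valid
(69,171,233): 69+171 > 233 → valid
(149,304,435): 149+304 > 435 → valid
6 of the 7 triples form a triangle.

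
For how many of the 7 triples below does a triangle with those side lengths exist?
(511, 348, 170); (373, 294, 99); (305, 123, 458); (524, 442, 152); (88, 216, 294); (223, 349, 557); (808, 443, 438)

6

(170,348,511): 170+348 > 511 → valid
(99,294,373): 99+294 > 373 → valid
(123,305,458): 123+305 ≤ 458 → not valid
(152,442,524): 152+442 > 524 → valid
(88,216,294): 88+216 > 294 → valid
(223,349,557): 223+349 > 557 → valid
(438,443,808): 438+443 > 808 → valid
6 of the 7 triples form a triangle.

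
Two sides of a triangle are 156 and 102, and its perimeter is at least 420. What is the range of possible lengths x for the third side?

162 ≤ x < 258

Triangle inequality alone gives 54 < x < 258.
The perimeter condition gives x ≥ 420 − 156 − 102 = 162.
Intersecting the two: 162 ≤ x < 258.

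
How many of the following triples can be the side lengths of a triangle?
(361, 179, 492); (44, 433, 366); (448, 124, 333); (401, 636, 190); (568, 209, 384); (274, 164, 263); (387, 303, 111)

5

(179,361,492): 179+361 > 492 → valid
(44,366,433): 44+366 ≤ 433 → not valid
(124,333,448): 124+333 > 448 → valid
(190,401,636): 190+401 ≤ 636 → not valid
(209,384,568): 209+384 > 568 → valid
(164,263,274): 164+263 > 274 → valid
(111,303,387): 111+303 > 387 → valid
5 of the 7 triples form a triangle.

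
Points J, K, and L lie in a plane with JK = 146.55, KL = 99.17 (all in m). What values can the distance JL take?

By the triangle inequality, |146.55 − 99.17| ≤ JL ≤ 146.55 + 99.17.

47.38 ≤ JL ≤ 245.72 m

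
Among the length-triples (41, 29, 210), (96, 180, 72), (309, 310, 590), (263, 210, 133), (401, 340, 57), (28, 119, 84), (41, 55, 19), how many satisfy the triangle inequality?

(29,41,210): 29+41 ≤ 210 → not valid
(72,96,180): 72+96 ≤ 180 → not valid
(309,310,590): 309+310 > 590 → valid
(133,210,263): 133+210 > 263 → valid
(57,340,401): 57+340 ≤ 401 → not valid
(28,84,119): 28+84 ≤ 119 → not valid
(19,41,55): 19+41 > 55 → valid
3 of the 7 triples form a triangle.

3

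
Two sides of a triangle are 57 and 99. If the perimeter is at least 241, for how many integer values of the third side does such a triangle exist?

71

Triangle inequality: 42 < x < 156. Perimeter ≥ 241 gives x ≥ 241 − 57 − 99 = 85.
So 85 ≤ x < 156; integers 85 through 155: 71 values.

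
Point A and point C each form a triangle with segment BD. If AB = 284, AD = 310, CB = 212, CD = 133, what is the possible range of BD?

79 < BD < 345

From triangle ABD: |284 − 310| < BD < 284 + 310, i.e. 26 < BD < 594.
From triangle CBD: 79 < BD < 345.
Both must hold, so BD lies in the intersection.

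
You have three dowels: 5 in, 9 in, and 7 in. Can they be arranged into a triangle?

Yes

The longest side is 9, and the other two sum to 12.
Since 12 > 9, the triangle inequality holds.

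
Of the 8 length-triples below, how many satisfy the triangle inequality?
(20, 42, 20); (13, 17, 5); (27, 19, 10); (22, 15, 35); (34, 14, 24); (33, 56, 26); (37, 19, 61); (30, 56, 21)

5

(20,20,42): 20+20 ≤ 42 → not valid
(5,13,17): 5+13 > 17 → valid
(10,19,27): 10+19 > 27 → valid
(15,22,35): 15+22 > 35 → valid
(14,24,34): 14+24 > 34 → valid
(26,33,56): 26+33 > 56 → valid
(19,37,61): 19+37 ≤ 61 → not valid
(21,30,56): 21+30 ≤ 56 → not valid
5 of the 8 triples form a triangle.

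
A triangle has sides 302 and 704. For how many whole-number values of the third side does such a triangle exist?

603

The third side lies in the open interval (402, 1006).
Integers from 403 to 1005 inclusive: 1005 − 403 + 1 = 603.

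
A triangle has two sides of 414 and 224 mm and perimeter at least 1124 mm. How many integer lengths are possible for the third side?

Triangle inequality: 190 < x < 638. Perimeter ≥ 1124 gives x ≥ 1124 − 414 − 224 = 486.
So 486 ≤ x < 638; integers 486 through 637: 152 values.

152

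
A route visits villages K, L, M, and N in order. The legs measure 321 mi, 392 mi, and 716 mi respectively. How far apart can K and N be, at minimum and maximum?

The maximum is all hops collinear in one direction: 321 + 392 + 716 = 1429.
The longest hop is 716; the others sum to 713. Folding the others back against it leaves at least 716 − 713 = 3.

3 ≤ KN ≤ 1429 mi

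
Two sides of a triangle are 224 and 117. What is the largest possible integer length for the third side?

The third side must be strictly less than 224 + 117 = 341.
The largest integer below 341 is 340.

340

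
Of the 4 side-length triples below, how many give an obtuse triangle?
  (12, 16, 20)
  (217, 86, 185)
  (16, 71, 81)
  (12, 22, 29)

3

(12,16,20): 12²+16² = 400 = 20² → right
(217,86,185): 86²+185² = 41621 < 47089 = 217² → obtuse
(16,71,81): 16²+71² = 5297 < 6561 = 81² → obtuse
(12,22,29): 12²+22² = 628 < 841 = 29² → obtuse
3 of the 4 are obtuse.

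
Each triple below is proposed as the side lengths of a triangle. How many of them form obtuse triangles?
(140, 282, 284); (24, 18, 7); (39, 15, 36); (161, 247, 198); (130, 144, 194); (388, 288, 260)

(140,282,284): 140²+282² = 99124 > 80656 = 284² → acute
(24,18,7): 7²+18² = 373 < 576 = 24² → obtuse
(39,15,36): 15²+36² = 1521 = 39² → right
(161,247,198): 161²+198² = 65125 > 61009 = 247² → acute
(130,144,194): 130²+144² = 37636 = 194² → right
(388,288,260): 260²+288² = 150544 = 388² → right
1 of the 6 is obtuse.

1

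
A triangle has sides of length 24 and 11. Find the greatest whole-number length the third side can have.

The third side must be strictly less than 24 + 11 = 35.
The largest integer below 35 is 34.

34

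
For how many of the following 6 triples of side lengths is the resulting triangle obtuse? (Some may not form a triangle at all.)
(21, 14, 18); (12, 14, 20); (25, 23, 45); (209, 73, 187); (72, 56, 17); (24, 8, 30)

5

(21,14,18): 14²+18² = 520 > 441 = 21² → acute
(12,14,20): 12²+14² = 340 < 400 = 20² → obtuse
(25,23,45): 23²+25² = 1154 < 2025 = 45² → obtuse
(209,73,187): 73²+187² = 40298 < 43681 = 209² → obtuse
(72,56,17): 17²+56² = 3425 < 5184 = 72² → obtuse
(24,8,30): 8²+24² = 640 < 900 = 30² → obtuse
5 of the 6 are obtuse.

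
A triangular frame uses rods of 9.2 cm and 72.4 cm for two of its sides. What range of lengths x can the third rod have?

63.2 < x < 81.6

By the triangle inequality, x must be less than 9.2 + 72.4 = 81.6 and greater than |9.2 − 72.4| = 63.2.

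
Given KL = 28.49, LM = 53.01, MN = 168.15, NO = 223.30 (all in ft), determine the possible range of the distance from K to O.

0 ≤ KO ≤ 472.95 ft

The maximum is all hops collinear in one direction: 28.49 + 53.01 + 168.15 + 223.30 = 472.95.
The longest hop is 223.30; the others sum to 249.65. Since 223.30 ≤ 249.65, the path can fold back on itself completely, so the minimum distance is 0.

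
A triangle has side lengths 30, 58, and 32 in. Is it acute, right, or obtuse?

Compare the square of the longest side to the sum of squares of the other two: 30² + 32² = 1924 < 3364 = 58².

obtuse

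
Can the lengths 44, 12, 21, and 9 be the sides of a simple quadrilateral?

For a quadrilateral, each side must be shorter than the sum of the others.
Here the longest side is 44, but the remaining 3 sides sum to only 42.

No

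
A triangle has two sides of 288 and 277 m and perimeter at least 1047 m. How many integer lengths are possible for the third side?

83

Triangle inequality: 11 < x < 565. Perimeter ≥ 1047 gives x ≥ 1047 − 288 − 277 = 482.
So 482 ≤ x < 565; integers 482 through 564: 83 values.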